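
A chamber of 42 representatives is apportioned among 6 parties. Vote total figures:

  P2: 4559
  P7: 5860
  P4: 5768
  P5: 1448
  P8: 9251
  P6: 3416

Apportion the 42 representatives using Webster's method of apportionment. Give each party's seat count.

Standard divisor 30302/42 ≈ 721.476; standard quotas: P2 6.319, P7 8.122, P4 7.995, P5 2.007, P8 12.822, P6 4.735.
Rounding to the nearest integer gives P2 6, P7 8, P4 8, P5 2, P8 13, P6 5 — total 42, matching the house size, so no adjustment is needed.

P2 6; P7 8; P4 8; P5 2; P8 13; P6 5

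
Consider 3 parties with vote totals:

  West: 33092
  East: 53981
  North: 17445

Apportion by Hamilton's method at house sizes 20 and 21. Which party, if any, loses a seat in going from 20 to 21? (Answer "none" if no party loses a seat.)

North

At 20 seats: West 6, East 10, North 4.
At 21 seats: West 7, East 11, North 3.
North drops from 4 to 3.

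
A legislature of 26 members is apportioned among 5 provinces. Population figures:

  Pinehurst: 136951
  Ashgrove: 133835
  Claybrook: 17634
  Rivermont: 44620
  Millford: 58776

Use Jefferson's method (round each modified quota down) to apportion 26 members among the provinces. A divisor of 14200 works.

Pinehurst=9; Ashgrove=9; Claybrook=1; Rivermont=3; Millford=4

With modified divisor 14200: modified quotas Pinehurst 9.644, Ashgrove 9.425, Claybrook 1.242, Rivermont 3.142, Millford 4.139.
Rounding down: Pinehurst 9, Ashgrove 9, Claybrook 1, Rivermont 3, Millford 4 (total 26).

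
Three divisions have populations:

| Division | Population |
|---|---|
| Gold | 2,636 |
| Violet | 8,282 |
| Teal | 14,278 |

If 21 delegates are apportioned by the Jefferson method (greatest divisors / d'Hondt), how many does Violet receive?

Standard divisor 25196/21 ≈ 1199.81; standard quotas: Gold 2.197, Violet 6.903, Teal 11.900.
Rounding down gives 2, 6, 11 = 19 seats, so the divisor must be adjusted.
With modified divisor 1140: modified quotas Gold 2.312, Violet 7.265, Teal 12.525.
Rounding down: Gold 2, Violet 7, Teal 12 (total 21).
Violet receives 7.

7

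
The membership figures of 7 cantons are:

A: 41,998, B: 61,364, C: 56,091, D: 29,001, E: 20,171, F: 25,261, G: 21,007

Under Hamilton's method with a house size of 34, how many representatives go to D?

Total 254893; standard divisor 254893/34 ≈ 7496.853.
Standard quotas: A 5.6021, B 8.1853, C 7.4819, D 3.8684, E 2.6906, F 3.3695, G 2.8021.
Lower quotas: A 5, B 8, C 7, D 3, E 2, F 3, G 2 (sum 30, leaving 4 seats).
Remainders in descending order: D 0.8684, G 0.8021, E 0.6906, A 0.6021, C 0.4819, F 0.3695, B 0.1853.
Largest remainders: D, G, E, A receive the extra seats.
D receives 4.

4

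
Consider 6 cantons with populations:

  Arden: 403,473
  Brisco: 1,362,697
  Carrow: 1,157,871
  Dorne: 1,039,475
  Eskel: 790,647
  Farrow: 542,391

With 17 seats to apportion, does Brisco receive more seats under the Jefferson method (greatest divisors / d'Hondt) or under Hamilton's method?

Jefferson: Arden 1, Brisco 5, Carrow 4, Dorne 3, Eskel 2, Farrow 2.
Hamilton: Arden 1, Brisco 4, Carrow 4, Dorne 3, Eskel 3, Farrow 2.
Brisco gets 5 under Jefferson and 4 under Hamilton.

Jefferson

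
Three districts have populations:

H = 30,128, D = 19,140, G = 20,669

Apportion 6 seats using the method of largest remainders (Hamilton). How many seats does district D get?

2

Total 69937; standard divisor 69937/6 ≈ 11656.167.
Standard quotas: H 2.5847, D 1.6420, G 1.7732.
Lower quotas: H 2, D 1, G 1 (sum 4, leaving 2 seats).
Remainders in descending order: G 0.7732, D 0.6420, H 0.5847.
Largest remainders: G, D receive the extra seats.
D receives 2.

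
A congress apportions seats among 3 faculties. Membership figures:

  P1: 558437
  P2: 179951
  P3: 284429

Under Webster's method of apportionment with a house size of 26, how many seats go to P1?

Standard divisor 1022817/26 ≈ 39339.115; standard quotas: P1 14.195, P2 4.574, P3 7.230.
Rounding to the nearest integer gives P1 14, P2 5, P3 7 — total 26, matching the house size, so no adjustment is needed.
P1 receives 14.

14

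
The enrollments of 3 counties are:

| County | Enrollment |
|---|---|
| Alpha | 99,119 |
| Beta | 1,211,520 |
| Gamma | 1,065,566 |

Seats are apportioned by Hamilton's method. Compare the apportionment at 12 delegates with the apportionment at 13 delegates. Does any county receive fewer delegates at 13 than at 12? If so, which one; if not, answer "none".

Alpha

At 12 seats: Alpha 1, Beta 6, Gamma 5.
At 13 seats: Alpha 0, Beta 7, Gamma 6.
Alpha drops from 1 to 0.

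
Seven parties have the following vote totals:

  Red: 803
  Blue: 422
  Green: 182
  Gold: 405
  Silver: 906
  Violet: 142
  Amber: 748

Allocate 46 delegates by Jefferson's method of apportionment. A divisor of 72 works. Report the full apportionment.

With modified divisor 72: modified quotas Red 11.153, Blue 5.861, Green 2.528, Gold 5.625, Silver 12.583, Violet 1.972, Amber 10.389.
Rounding down: Red 11, Blue 5, Green 2, Gold 5, Silver 12, Violet 1, Amber 10 (total 46).

Red: 11, Blue: 5, Green: 2, Gold: 5, Silver: 12, Violet: 1, Amber: 10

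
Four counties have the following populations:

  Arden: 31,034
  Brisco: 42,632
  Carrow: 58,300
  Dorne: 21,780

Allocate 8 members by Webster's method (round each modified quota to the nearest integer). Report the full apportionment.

Arden=2; Brisco=2; Carrow=3; Dorne=1

Standard divisor 153746/8 ≈ 19218.25; standard quotas: Arden 1.615, Brisco 2.218, Carrow 3.034, Dorne 1.133.
Rounding to the nearest integer gives Arden 2, Brisco 2, Carrow 3, Dorne 1 — total 8, matching the house size, so no adjustment is needed.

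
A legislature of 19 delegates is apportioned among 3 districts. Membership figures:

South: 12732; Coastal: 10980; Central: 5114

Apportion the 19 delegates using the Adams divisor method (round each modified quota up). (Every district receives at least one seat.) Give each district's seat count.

Standard divisor 28826/19 ≈ 1517.158; standard quotas: South 8.392, Coastal 7.237, Central 3.371.
Rounding up gives 9, 8, 4 = 21 seats, so the divisor must be adjusted.
With modified divisor 1600: modified quotas South 7.957, Coastal 6.862, Central 3.196.
Rounding up: South 8, Coastal 7, Central 4 (total 19).

South 8, Coastal 7, Central 4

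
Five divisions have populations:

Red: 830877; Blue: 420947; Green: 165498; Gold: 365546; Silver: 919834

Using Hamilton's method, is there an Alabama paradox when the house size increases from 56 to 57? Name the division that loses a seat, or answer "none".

At 56 seats: Red 17, Blue 9, Green 3, Gold 8, Silver 19.
At 57 seats: Red 18, Blue 9, Green 3, Gold 8, Silver 19.
No division's allocation decreased.

none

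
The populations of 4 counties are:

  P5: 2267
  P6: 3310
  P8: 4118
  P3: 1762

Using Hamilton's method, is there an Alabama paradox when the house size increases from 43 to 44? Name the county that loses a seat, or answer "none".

At 43 seats: P5 9, P6 12, P8 15, P3 7.
At 44 seats: P5 8, P6 13, P8 16, P3 7.
P5 drops from 9 to 8.

P5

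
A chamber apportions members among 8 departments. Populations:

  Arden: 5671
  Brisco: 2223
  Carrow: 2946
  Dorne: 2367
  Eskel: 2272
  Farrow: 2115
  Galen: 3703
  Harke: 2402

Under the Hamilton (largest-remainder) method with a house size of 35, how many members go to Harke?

4

The standard divisor is 23699/35 ≈ 677.114.
Standard quotas: Arden 8.3752, Brisco 3.2830, Carrow 4.3508, Dorne 3.4957, Eskel 3.3554, Farrow 3.1235, Galen 5.4688, Harke 3.5474.
Lower quotas: Arden 8, Brisco 3, Carrow 4, Dorne 3, Eskel 3, Farrow 3, Galen 5, Harke 3 (sum 32, leaving 3 seats).
Remainders in descending order: Harke 0.5474, Dorne 0.4957, Galen 0.4688, Arden 0.3752, Eskel 0.3554, Carrow 0.3508, Brisco 0.2830, Farrow 0.1235.
The surplus seats go to Harke, Dorne, Galen.
Harke receives 4.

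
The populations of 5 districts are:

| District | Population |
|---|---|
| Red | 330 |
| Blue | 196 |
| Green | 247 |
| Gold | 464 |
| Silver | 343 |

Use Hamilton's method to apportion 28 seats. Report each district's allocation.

Red: 6; Blue: 4; Green: 4; Gold: 8; Silver: 6

Standard divisor: 1580 ÷ 28 ≈ 56.429.
Standard quotas: Red 5.848, Blue 3.473, Green 4.377, Gold 8.223, Silver 6.078.
Lower quotas: Red 5, Blue 3, Green 4, Gold 8, Silver 6 (sum 26, leaving 2 seats).
Remainders in descending order: Red 0.848, Blue 0.473, Green 0.377, Gold 0.223, Silver 0.078.
Largest remainders: Red, Blue receive the extra seats.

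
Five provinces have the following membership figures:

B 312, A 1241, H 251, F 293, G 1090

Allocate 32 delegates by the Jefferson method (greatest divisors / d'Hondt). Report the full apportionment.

B 3; A 13; H 2; F 3; G 11

Standard divisor 3187/32 ≈ 99.594; standard quotas: B 3.133, A 12.461, H 2.520, F 2.942, G 10.944.
Rounding down gives 3, 12, 2, 2, 10 = 29 seats, so the divisor must be adjusted.
With modified divisor 93: modified quotas B 3.355, A 13.344, H 2.699, F 3.151, G 11.720.
Rounding down: B 3, A 13, H 2, F 3, G 11 (total 32).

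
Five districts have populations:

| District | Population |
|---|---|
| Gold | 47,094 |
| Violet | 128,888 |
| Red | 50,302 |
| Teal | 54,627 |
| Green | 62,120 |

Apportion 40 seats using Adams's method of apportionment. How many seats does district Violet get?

15

Standard divisor 343031/40 ≈ 8575.775; standard quotas: Gold 5.492, Violet 15.029, Red 5.866, Teal 6.370, Green 7.244.
Rounding up gives 6, 16, 6, 7, 8 = 43 seats, so the divisor must be adjusted.
With modified divisor 9160: modified quotas Gold 5.141, Violet 14.071, Red 5.491, Teal 5.964, Green 6.782.
Rounding up: Gold 6, Violet 15, Red 6, Teal 6, Green 7 (total 40).
Violet receives 15.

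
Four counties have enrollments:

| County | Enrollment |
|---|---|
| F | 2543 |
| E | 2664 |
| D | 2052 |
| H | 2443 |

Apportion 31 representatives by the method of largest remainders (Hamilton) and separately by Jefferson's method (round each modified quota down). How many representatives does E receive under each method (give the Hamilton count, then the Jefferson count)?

8 and 9

Hamilton: F 8, E 8, D 7, H 8.
Jefferson: F 8, E 9, D 6, H 8.
E gets 8 under Hamilton and 9 under Jefferson.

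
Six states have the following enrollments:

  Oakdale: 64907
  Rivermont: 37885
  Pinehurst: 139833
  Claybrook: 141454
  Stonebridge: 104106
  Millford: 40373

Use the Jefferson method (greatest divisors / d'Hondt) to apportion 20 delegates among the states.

Oakdale=2, Rivermont=1, Pinehurst=6, Claybrook=6, Stonebridge=4, Millford=1

Standard divisor 528558/20 ≈ 26427.9; standard quotas: Oakdale 2.456, Rivermont 1.434, Pinehurst 5.291, Claybrook 5.352, Stonebridge 3.939, Millford 1.528.
Rounding down gives 2, 1, 5, 5, 3, 1 = 17 seats, so the divisor must be adjusted.
With modified divisor 22500: modified quotas Oakdale 2.885, Rivermont 1.684, Pinehurst 6.215, Claybrook 6.287, Stonebridge 4.627, Millford 1.794.
Rounding down: Oakdale 2, Rivermont 1, Pinehurst 6, Claybrook 6, Stonebridge 4, Millford 1 (total 20).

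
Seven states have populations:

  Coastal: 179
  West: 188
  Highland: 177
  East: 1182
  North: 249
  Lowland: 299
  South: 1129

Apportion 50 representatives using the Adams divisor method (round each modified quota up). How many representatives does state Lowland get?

5

Standard divisor 3403/50 ≈ 68.06; standard quotas: Coastal 2.630, West 2.762, Highland 2.601, East 17.367, North 3.659, Lowland 4.393, South 16.588.
Rounding up gives 3, 3, 3, 18, 4, 5, 17 = 53 seats, so the divisor must be adjusted.
With modified divisor 74: modified quotas Coastal 2.419, West 2.541, Highland 2.392, East 15.973, North 3.365, Lowland 4.041, South 15.257.
Rounding up: Coastal 3, West 3, Highland 3, East 16, North 4, Lowland 5, South 16 (total 50).
Lowland receives 5.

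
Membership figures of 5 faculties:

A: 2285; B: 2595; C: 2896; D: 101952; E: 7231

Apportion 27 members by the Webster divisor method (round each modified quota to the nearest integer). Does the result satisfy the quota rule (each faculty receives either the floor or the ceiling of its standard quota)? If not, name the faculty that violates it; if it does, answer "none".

Standard quotas: A 0.527, B 0.599, C 0.669, D 23.536, E 1.669.
Webster allocation: A 1, B 1, C 1, D 22, E 2.
D has quota 23.536 (lower 23, upper 24) but receives 22 — outside the quota interval.

D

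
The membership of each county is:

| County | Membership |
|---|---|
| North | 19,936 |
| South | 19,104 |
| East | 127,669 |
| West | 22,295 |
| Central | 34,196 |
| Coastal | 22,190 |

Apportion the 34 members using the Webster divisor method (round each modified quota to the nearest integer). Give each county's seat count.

North 3, South 3, East 17, West 3, Central 5, Coastal 3

Standard divisor 245390/34 ≈ 7217.353; standard quotas: North 2.762, South 2.647, East 17.689, West 3.089, Central 4.738, Coastal 3.075.
Rounding to the nearest integer gives 3, 3, 18, 3, 5, 3 = 35 seats, so the divisor must be adjusted.
With modified divisor 7400: modified quotas North 2.694, South 2.582, East 17.253, West 3.013, Central 4.621, Coastal 2.999.
Rounding to the nearest integer: North 3, South 3, East 17, West 3, Central 5, Coastal 3 (total 34).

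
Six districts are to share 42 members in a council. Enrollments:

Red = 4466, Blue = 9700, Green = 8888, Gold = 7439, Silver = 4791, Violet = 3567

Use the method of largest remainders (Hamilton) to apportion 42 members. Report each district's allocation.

The standard divisor is 38851/42 ≈ 925.024.
Standard quotas: Red 4.8280, Blue 10.4862, Green 9.6084, Gold 8.0420, Silver 5.1793, Violet 3.8561.
Lower quotas: Red 4, Blue 10, Green 9, Gold 8, Silver 5, Violet 3 (sum 39, leaving 3 seats).
Remainders in descending order: Violet 0.8561, Red 0.8280, Green 0.6084, Blue 0.4862, Silver 0.1793, Gold 0.0420.
The surplus seats go to Violet, Red, Green.

Red 5; Blue 10; Green 10; Gold 8; Silver 5; Violet 4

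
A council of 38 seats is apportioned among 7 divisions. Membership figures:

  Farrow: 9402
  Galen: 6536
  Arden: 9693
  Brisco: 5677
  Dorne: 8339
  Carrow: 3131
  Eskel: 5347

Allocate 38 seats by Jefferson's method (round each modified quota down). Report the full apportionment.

Standard divisor 48125/38 ≈ 1266.447; standard quotas: Farrow 7.424, Galen 5.161, Arden 7.654, Brisco 4.483, Dorne 6.585, Carrow 2.472, Eskel 4.222.
Rounding down gives 7, 5, 7, 4, 6, 2, 4 = 35 seats, so the divisor must be adjusted.
With modified divisor 1160: modified quotas Farrow 8.105, Galen 5.634, Arden 8.356, Brisco 4.894, Dorne 7.189, Carrow 2.699, Eskel 4.609.
Rounding down: Farrow 8, Galen 5, Arden 8, Brisco 4, Dorne 7, Carrow 2, Eskel 4 (total 38).

Farrow: 8, Galen: 5, Arden: 8, Brisco: 4, Dorne: 7, Carrow: 2, Eskel: 4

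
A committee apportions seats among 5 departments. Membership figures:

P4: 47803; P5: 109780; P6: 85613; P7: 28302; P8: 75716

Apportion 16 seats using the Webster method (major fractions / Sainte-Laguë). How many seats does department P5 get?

5

Standard divisor 347214/16 ≈ 21700.875; standard quotas: P4 2.203, P5 5.059, P6 3.945, P7 1.304, P8 3.489.
Rounding to the nearest integer gives 2, 5, 4, 1, 3 = 15 seats, so the divisor must be adjusted.
With modified divisor 20800: modified quotas P4 2.298, P5 5.278, P6 4.116, P7 1.361, P8 3.640.
Rounding to the nearest integer: P4 2, P5 5, P6 4, P7 1, P8 4 (total 16).
P5 receives 5.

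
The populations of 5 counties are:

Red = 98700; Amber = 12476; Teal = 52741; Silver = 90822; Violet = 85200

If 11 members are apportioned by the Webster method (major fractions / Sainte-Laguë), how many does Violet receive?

Standard divisor 339939/11 ≈ 30903.545; standard quotas: Red 3.194, Amber 0.404, Teal 1.707, Silver 2.939, Violet 2.757.
Rounding to the nearest integer gives Red 3, Amber 0, Teal 2, Silver 3, Violet 3 — total 11, matching the house size, so no adjustment is needed.
Violet receives 3.

3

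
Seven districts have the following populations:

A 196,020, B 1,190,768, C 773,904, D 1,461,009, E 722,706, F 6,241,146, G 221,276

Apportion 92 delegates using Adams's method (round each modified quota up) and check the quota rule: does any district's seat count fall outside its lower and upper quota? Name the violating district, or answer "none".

Standard quotas: A 1.669, B 10.137, C 6.588, D 12.438, E 6.152, F 53.132, G 1.884.
Adams allocation: A 2, B 10, C 7, D 13, E 6, F 52, G 2.
F has quota 53.132 (lower 53, upper 54) but receives 52 — outside the quota interval.

F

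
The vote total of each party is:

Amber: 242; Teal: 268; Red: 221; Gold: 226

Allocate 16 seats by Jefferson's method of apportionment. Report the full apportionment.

Standard divisor 957/16 ≈ 59.812; standard quotas: Amber 4.046, Teal 4.481, Red 3.695, Gold 3.778.
Rounding down gives 4, 4, 3, 3 = 14 seats, so the divisor must be adjusted.
With modified divisor 54: modified quotas Amber 4.481, Teal 4.963, Red 4.093, Gold 4.185.
Rounding down: Amber 4, Teal 4, Red 4, Gold 4 (total 16).

Amber=4, Teal=4, Red=4, Gold=4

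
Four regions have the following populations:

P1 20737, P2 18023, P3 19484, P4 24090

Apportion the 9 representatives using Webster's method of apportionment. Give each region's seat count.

P1: 2; P2: 2; P3: 2; P4: 3

Standard divisor 82334/9 ≈ 9148.222; standard quotas: P1 2.267, P2 1.970, P3 2.130, P4 2.633.
Rounding to the nearest integer gives P1 2, P2 2, P3 2, P4 3 — total 9, matching the house size, so no adjustment is needed.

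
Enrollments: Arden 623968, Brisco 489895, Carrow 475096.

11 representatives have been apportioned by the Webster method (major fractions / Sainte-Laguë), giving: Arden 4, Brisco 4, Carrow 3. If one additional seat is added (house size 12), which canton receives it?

Priority for the next seat is population ÷ (current seats + 0.5).
Priorities: Arden 138659.556, Brisco 108865.556, Carrow 135741.714.
Highest priority: Arden.

Arden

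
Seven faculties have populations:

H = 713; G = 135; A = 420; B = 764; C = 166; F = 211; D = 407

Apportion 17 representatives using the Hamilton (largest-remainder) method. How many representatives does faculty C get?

1

Total 2816; standard divisor 2816/17 ≈ 165.647.
Standard quotas: H 4.304, G 0.815, A 2.536, B 4.612, C 1.002, F 1.274, D 2.457.
Lower quotas: H 4, G 0, A 2, B 4, C 1, F 1, D 2 (sum 14, leaving 3 seats).
Remainders in descending order: G 0.815, B 0.612, A 0.536, D 0.457, H 0.304, F 0.274, C 0.002.
The surplus seats go to G, B, A.
C receives 1.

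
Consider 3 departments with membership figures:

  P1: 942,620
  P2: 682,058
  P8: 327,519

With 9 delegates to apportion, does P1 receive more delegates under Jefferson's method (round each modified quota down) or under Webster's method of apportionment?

Jefferson: P1 5, P2 3, P8 1.
Webster: P1 4, P2 3, P8 2.
P1 gets 5 under Jefferson and 4 under Webster.

Jefferson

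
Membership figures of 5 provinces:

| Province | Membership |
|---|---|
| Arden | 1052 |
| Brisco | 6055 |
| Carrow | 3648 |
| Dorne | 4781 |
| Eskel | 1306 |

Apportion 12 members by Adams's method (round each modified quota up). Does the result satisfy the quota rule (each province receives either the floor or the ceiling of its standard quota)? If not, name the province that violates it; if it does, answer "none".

Standard quotas: Arden 0.750, Brisco 4.314, Carrow 2.599, Dorne 3.406, Eskel 0.931.
Adams allocation: Arden 1, Brisco 4, Carrow 3, Dorne 3, Eskel 1.
Every allocation lies between the lower and upper quota.

none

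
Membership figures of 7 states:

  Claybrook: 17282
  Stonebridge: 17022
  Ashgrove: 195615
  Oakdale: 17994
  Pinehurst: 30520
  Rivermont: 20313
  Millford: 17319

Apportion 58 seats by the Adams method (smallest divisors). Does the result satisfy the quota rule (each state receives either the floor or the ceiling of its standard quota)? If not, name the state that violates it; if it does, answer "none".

Standard quotas: Claybrook 3.171, Stonebridge 3.124, Ashgrove 35.897, Oakdale 3.302, Pinehurst 5.601, Rivermont 3.728, Millford 3.178.
Adams allocation: Claybrook 3, Stonebridge 3, Ashgrove 34, Oakdale 4, Pinehurst 6, Rivermont 4, Millford 4.
Ashgrove has quota 35.897 (lower 35, upper 36) but receives 34 — outside the quota interval.

Ashgrove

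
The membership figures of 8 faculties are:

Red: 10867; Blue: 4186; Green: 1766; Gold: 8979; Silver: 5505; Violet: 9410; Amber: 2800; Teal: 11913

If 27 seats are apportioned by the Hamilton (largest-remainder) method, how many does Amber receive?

1

Standard divisor: 55426 ÷ 27 ≈ 2052.815.
Standard quotas: Red 5.2937, Blue 2.0392, Green 0.8603, Gold 4.3740, Silver 2.6817, Violet 4.5839, Amber 1.3640, Teal 5.8033.
Lower quotas: Red 5, Blue 2, Green 0, Gold 4, Silver 2, Violet 4, Amber 1, Teal 5 (sum 23, leaving 4 seats).
Remainders in descending order: Green 0.8603, Teal 0.8033, Silver 0.6817, Violet 0.5839, Gold 0.3740, Amber 0.3640, Red 0.2937, Blue 0.0392.
Largest remainders: Green, Teal, Silver, Violet receive the extra seats.
Amber receives 1.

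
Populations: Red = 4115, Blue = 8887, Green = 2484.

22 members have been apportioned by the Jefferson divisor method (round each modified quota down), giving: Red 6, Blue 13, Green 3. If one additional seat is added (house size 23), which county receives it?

Blue

Priority for the next seat is population ÷ (current seats + 1).
Priorities: Red 587.857, Blue 634.786, Green 621.000.
Highest priority: Blue.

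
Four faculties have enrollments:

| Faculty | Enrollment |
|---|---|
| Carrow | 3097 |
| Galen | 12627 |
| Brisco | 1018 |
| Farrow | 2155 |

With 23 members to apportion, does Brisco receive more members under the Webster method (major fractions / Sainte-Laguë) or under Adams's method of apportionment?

Webster: Carrow 4, Galen 15, Brisco 1, Farrow 3.
Adams: Carrow 4, Galen 14, Brisco 2, Farrow 3.
Brisco gets 1 under Webster and 2 under Adams.

Adams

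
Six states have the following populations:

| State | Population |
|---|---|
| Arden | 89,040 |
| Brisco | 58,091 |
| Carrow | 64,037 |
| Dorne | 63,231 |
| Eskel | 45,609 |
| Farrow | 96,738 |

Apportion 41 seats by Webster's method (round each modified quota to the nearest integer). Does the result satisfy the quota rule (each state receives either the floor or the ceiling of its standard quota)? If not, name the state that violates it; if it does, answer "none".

Standard quotas: Arden 8.760, Brisco 5.715, Carrow 6.300, Dorne 6.221, Eskel 4.487, Farrow 9.517.
Webster allocation: Arden 9, Brisco 6, Carrow 6, Dorne 6, Eskel 4, Farrow 10.
Every allocation lies between the lower and upper quota.

none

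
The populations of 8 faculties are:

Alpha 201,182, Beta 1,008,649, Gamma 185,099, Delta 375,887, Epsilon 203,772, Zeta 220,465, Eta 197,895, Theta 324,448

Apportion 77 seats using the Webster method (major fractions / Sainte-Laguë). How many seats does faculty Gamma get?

5

Standard divisor 2717397/77 ≈ 35290.87; standard quotas: Alpha 5.701, Beta 28.581, Gamma 5.245, Delta 10.651, Epsilon 5.774, Zeta 6.247, Eta 5.608, Theta 9.194.
Rounding to the nearest integer gives 6, 29, 5, 11, 6, 6, 6, 9 = 78 seats, so the divisor must be adjusted.
With modified divisor 35600: modified quotas Alpha 5.651, Beta 28.333, Gamma 5.199, Delta 10.559, Epsilon 5.724, Zeta 6.193, Eta 5.559, Theta 9.114.
Rounding to the nearest integer: Alpha 6, Beta 28, Gamma 5, Delta 11, Epsilon 6, Zeta 6, Eta 6, Theta 9 (total 77).
Gamma receives 5.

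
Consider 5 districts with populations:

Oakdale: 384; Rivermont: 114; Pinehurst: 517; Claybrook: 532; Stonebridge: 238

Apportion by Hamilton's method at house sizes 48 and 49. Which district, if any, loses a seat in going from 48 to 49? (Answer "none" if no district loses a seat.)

At 48 seats: Oakdale 10, Rivermont 3, Pinehurst 14, Claybrook 14, Stonebridge 7.
At 49 seats: Oakdale 11, Rivermont 3, Pinehurst 14, Claybrook 15, Stonebridge 6.
Stonebridge drops from 7 to 6.

Stonebridge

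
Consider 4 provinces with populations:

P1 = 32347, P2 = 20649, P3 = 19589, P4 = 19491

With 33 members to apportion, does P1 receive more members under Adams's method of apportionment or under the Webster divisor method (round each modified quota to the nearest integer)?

Webster

Adams: P1 11, P2 8, P3 7, P4 7.
Webster: P1 12, P2 7, P3 7, P4 7.
P1 gets 11 under Adams and 12 under Webster.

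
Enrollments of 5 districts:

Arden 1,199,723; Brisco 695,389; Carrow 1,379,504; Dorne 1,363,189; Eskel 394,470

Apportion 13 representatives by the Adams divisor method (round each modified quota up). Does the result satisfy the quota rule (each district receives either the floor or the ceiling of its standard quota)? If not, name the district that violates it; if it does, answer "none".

Standard quotas: Arden 3.099, Brisco 1.796, Carrow 3.564, Dorne 3.522, Eskel 1.019.
Adams allocation: Arden 3, Brisco 2, Carrow 4, Dorne 3, Eskel 1.
Every allocation lies between the lower and upper quota.

none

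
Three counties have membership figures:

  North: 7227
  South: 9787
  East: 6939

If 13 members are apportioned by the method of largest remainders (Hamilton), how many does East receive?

4

Standard divisor: 23953 ÷ 13 ≈ 1842.538.
Standard quotas: North 3.9223, South 5.3117, East 3.7660.
Lower quotas: North 3, South 5, East 3 (sum 11, leaving 2 seats).
Remainders in descending order: North 0.9223, East 0.7660, South 0.3117.
The surplus seats go to North, East.
East receives 4.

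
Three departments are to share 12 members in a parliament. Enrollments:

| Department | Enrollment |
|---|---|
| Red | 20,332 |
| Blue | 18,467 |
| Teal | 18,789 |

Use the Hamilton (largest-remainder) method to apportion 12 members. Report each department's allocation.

Total 57588; standard divisor 57588/12 = 4799.
Standard quotas: Red 4.2367, Blue 3.8481, Teal 3.9152.
Lower quotas: Red 4, Blue 3, Teal 3 (sum 10, leaving 2 seats).
Remainders in descending order: Teal 0.9152, Blue 0.8481, Red 0.2367.
The surplus seats go to Teal, Blue.

Red 4; Blue 4; Teal 4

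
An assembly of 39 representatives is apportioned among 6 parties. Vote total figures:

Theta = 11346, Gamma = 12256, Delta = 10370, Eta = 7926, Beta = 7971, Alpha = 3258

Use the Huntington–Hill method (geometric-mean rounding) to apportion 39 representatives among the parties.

With divisor 1361: modified quotas Theta 8.337, Gamma 9.005, Delta 7.619, Eta 5.824, Beta 5.857, Alpha 2.394.
Geometric-mean thresholds: Theta √(8·9)=8.485, Gamma √(9·10)=9.487, Delta √(7·8)=7.483, Eta √(5·6)=5.477, Beta √(5·6)=5.477, Alpha √(2·3)=2.449.
Each quota rounded against its threshold gives Theta 8, Gamma 9, Delta 8, Eta 6, Beta 6, Alpha 2 (total 39).

Theta=8, Gamma=9, Delta=8, Eta=6, Beta=6, Alpha=2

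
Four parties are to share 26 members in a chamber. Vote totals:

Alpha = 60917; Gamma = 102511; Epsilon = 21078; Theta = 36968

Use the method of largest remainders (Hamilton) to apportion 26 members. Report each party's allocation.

The standard divisor is 221474/26 ≈ 8518.231.
Standard quotas: Alpha 7.1514, Gamma 12.0343, Epsilon 2.4745, Theta 4.3399.
Lower quotas: Alpha 7, Gamma 12, Epsilon 2, Theta 4 (sum 25, leaving 1 seat).
Remainders in descending order: Epsilon 0.4745, Theta 0.3399, Alpha 0.1514, Gamma 0.0343.
The surplus seat goes to Epsilon.

Alpha 7, Gamma 12, Epsilon 3, Theta 4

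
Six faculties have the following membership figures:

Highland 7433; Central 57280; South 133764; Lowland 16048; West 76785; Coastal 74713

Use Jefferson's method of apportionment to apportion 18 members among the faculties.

Standard divisor 366023/18 ≈ 20334.611; standard quotas: Highland 0.366, Central 2.817, South 6.578, Lowland 0.789, West 3.776, Coastal 3.674.
Rounding down gives 0, 2, 6, 0, 3, 3 = 14 seats, so the divisor must be adjusted.
With modified divisor 17700: modified quotas Highland 0.420, Central 3.236, South 7.557, Lowland 0.907, West 4.338, Coastal 4.221.
Rounding down: Highland 0, Central 3, South 7, Lowland 0, West 4, Coastal 4 (total 18).

Highland: 0, Central: 3, South: 7, Lowland: 0, West: 4, Coastal: 4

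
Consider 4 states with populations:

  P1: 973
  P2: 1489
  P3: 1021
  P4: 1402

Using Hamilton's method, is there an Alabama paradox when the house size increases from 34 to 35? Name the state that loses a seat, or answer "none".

At 34 seats: P1 7, P2 10, P3 7, P4 10.
At 35 seats: P1 7, P2 11, P3 7, P4 10.
No state's allocation decreased.

none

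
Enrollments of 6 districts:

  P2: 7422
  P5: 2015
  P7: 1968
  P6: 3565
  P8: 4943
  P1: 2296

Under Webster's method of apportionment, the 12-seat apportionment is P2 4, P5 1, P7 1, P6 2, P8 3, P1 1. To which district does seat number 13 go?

Priority for the next seat is population ÷ (current seats + 0.5).
Priorities: P2 1649.333, P5 1343.333, P7 1312.000, P6 1426.000, P8 1412.286, P1 1530.667.
Highest priority: P2.

P2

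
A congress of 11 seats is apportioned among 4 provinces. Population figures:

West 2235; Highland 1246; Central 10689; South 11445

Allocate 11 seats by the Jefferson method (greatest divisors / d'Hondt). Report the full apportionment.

Standard divisor 25615/11 ≈ 2328.636; standard quotas: West 0.960, Highland 0.535, Central 4.590, South 4.915.
Rounding down gives 0, 0, 4, 4 = 8 seats, so the divisor must be adjusted.
With modified divisor 2000: modified quotas West 1.117, Highland 0.623, Central 5.345, South 5.723.
Rounding down: West 1, Highland 0, Central 5, South 5 (total 11).

West: 1; Highland: 0; Central: 5; South: 5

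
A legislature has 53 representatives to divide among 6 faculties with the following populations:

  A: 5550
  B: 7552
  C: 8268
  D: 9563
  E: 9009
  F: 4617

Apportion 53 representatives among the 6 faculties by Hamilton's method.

The standard divisor is 44559/53 ≈ 840.736.
Standard quotas: A 6.6014, B 8.9826, C 9.8342, D 11.3746, E 10.7156, F 5.4916.
Lower quotas: A 6, B 8, C 9, D 11, E 10, F 5 (sum 49, leaving 4 seats).
Remainders in descending order: B 0.9826, C 0.8342, E 0.7156, A 0.6014, F 0.4916, D 0.3746.
The surplus seats go to B, C, E, A.

A: 7, B: 9, C: 10, D: 11, E: 11, F: 5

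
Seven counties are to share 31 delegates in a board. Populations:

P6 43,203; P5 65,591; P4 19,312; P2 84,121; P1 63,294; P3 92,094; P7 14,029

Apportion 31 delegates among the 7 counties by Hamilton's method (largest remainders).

Standard divisor: 381644 ÷ 31 ≈ 12311.097.
Standard quotas: P6 3.5093, P5 5.3278, P4 1.5687, P2 6.8329, P1 5.1412, P3 7.4806, P7 1.1395.
Lower quotas: P6 3, P5 5, P4 1, P2 6, P1 5, P3 7, P7 1 (sum 28, leaving 3 seats).
Remainders in descending order: P2 0.8329, P4 0.5687, P6 0.5093, P3 0.4806, P5 0.3278, P1 0.1412, P7 0.1395.
Largest remainders: P2, P4, P6 receive the extra seats.

P6 4; P5 5; P4 2; P2 7; P1 5; P3 7; P7 1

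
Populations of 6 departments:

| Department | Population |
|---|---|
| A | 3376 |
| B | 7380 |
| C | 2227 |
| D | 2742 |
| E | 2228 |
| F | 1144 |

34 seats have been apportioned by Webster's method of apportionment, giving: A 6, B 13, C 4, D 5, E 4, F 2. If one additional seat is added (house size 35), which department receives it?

Priority for the next seat is population ÷ (current seats + 0.5).
Priorities: A 519.385, B 546.667, C 494.889, D 498.545, E 495.111, F 457.600.
Highest priority: B.

B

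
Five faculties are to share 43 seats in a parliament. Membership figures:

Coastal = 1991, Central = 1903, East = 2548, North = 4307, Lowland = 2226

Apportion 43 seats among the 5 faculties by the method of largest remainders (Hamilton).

Coastal=7, Central=6, East=9, North=14, Lowland=7

The standard divisor is 12975/43 ≈ 301.744.
Standard quotas: Coastal 6.598, Central 6.307, East 8.444, North 14.274, Lowland 7.377.
Lower quotas: Coastal 6, Central 6, East 8, North 14, Lowland 7 (sum 41, leaving 2 seats).
Remainders in descending order: Coastal 0.598, East 0.444, Lowland 0.377, Central 0.307, North 0.274.
The surplus seats go to Coastal, East.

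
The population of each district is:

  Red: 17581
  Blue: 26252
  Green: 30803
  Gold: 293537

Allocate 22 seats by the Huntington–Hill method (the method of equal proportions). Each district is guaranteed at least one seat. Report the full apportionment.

Red 1; Blue 2; Green 2; Gold 17

With divisor 17289: modified quotas Red 1.017, Blue 1.518, Green 1.782, Gold 16.978.
Geometric-mean thresholds: Red √(1·2)=1.414, Blue √(1·2)=1.414, Green √(1·2)=1.414, Gold √(16·17)=16.492.
Each quota rounded against its threshold gives Red 1, Blue 2, Green 2, Gold 17 (total 22).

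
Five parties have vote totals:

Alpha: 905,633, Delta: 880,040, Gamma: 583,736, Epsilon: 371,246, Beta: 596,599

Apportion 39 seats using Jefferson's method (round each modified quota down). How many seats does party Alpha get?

Standard divisor 3337254/39 ≈ 85570.615; standard quotas: Alpha 10.583, Delta 10.284, Gamma 6.822, Epsilon 4.338, Beta 6.972.
Rounding down gives 10, 10, 6, 4, 6 = 36 seats, so the divisor must be adjusted.
With modified divisor 81200: modified quotas Alpha 11.153, Delta 10.838, Gamma 7.189, Epsilon 4.572, Beta 7.347.
Rounding down: Alpha 11, Delta 10, Gamma 7, Epsilon 4, Beta 7 (total 39).
Alpha receives 11.

11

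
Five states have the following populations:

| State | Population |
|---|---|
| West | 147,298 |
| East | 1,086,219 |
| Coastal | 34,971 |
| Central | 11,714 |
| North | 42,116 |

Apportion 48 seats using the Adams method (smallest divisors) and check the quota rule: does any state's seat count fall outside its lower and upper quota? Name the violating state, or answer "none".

Standard quotas: West 5.347, East 39.430, Coastal 1.269, Central 0.425, North 1.529.
Adams allocation: West 6, East 37, Coastal 2, Central 1, North 2.
East has quota 39.430 (lower 39, upper 40) but receives 37 — outside the quota interval.

East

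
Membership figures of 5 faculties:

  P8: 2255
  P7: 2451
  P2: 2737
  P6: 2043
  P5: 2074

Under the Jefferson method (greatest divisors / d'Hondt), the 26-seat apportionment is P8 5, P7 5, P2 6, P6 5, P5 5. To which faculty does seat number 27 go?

P7

Priority for the next seat is population ÷ (current seats + 1).
Priorities: P8 375.833, P7 408.500, P2 391.000, P6 340.500, P5 345.667.
Highest priority: P7.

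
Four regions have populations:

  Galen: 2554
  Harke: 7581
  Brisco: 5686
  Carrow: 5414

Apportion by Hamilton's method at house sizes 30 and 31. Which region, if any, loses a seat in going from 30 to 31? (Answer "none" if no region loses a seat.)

none

At 30 seats: Galen 3, Harke 11, Brisco 8, Carrow 8.
At 31 seats: Galen 4, Harke 11, Brisco 8, Carrow 8.
No region's allocation decreased.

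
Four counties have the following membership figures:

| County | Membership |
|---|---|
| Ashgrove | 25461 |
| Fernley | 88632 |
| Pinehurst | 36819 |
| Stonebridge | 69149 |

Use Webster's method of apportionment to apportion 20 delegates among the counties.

Standard divisor 220061/20 ≈ 11003.05; standard quotas: Ashgrove 2.314, Fernley 8.055, Pinehurst 3.346, Stonebridge 6.285.
Rounding to the nearest integer gives 2, 8, 3, 6 = 19 seats, so the divisor must be adjusted.
With modified divisor 10600: modified quotas Ashgrove 2.402, Fernley 8.362, Pinehurst 3.473, Stonebridge 6.523.
Rounding to the nearest integer: Ashgrove 2, Fernley 8, Pinehurst 3, Stonebridge 7 (total 20).

Ashgrove=2, Fernley=8, Pinehurst=3, Stonebridge=7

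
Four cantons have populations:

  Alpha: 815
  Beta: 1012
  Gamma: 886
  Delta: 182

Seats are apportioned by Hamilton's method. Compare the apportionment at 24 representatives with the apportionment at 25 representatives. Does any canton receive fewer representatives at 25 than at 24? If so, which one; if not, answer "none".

At 24 seats: Alpha 7, Beta 8, Gamma 7, Delta 2.
At 25 seats: Alpha 7, Beta 9, Gamma 8, Delta 1.
Delta drops from 2 to 1.

Delta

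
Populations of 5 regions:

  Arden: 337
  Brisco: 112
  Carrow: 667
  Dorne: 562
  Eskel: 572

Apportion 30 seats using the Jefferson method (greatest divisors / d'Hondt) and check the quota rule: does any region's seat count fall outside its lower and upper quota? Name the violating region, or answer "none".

Standard quotas: Arden 4.493, Brisco 1.493, Carrow 8.893, Dorne 7.493, Eskel 7.627.
Jefferson allocation: Arden 4, Brisco 1, Carrow 9, Dorne 8, Eskel 8.
Every allocation lies between the lower and upper quota.

none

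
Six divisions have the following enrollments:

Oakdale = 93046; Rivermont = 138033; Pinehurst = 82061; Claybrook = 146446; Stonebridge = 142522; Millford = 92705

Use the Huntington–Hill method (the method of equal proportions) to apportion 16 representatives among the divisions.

Oakdale 2, Rivermont 3, Pinehurst 2, Claybrook 4, Stonebridge 3, Millford 2

With divisor 41709: modified quotas Oakdale 2.231, Rivermont 3.309, Pinehurst 1.967, Claybrook 3.511, Stonebridge 3.417, Millford 2.223.
Geometric-mean thresholds: Oakdale √(2·3)=2.449, Rivermont √(3·4)=3.464, Pinehurst √(1·2)=1.414, Claybrook √(3·4)=3.464, Stonebridge √(3·4)=3.464, Millford √(2·3)=2.449.
Each quota rounded against its threshold gives Oakdale 2, Rivermont 3, Pinehurst 2, Claybrook 4, Stonebridge 3, Millford 2 (total 16).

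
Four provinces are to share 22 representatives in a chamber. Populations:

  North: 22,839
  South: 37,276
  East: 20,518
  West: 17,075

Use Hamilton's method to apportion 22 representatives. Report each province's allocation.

The standard divisor is 97708/22 ≈ 4441.273.
Standard quotas: North 5.1424, South 8.3931, East 4.6198, West 3.8446.
Lower quotas: North 5, South 8, East 4, West 3 (sum 20, leaving 2 seats).
Remainders in descending order: West 0.8446, East 0.6198, South 0.3931, North 0.1424.
Largest remainders: West, East receive the extra seats.

North: 5; South: 8; East: 5; West: 4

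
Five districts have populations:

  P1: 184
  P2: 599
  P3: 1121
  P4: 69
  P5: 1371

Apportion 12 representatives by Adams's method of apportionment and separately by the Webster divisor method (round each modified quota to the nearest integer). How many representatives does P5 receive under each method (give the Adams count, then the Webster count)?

4 and 5

Adams: P1 1, P2 2, P3 4, P4 1, P5 4.
Webster: P1 1, P2 2, P3 4, P4 0, P5 5.
P5 gets 4 under Adams and 5 under Webster.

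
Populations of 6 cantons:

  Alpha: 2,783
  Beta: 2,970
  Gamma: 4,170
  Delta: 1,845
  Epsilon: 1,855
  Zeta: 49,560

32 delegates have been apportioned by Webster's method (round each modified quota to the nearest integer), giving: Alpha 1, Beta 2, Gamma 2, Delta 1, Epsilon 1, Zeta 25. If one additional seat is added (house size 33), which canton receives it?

Zeta

Priority for the next seat is population ÷ (current seats + 0.5).
Priorities: Alpha 1855.333, Beta 1188.000, Gamma 1668.000, Delta 1230.000, Epsilon 1236.667, Zeta 1943.529.
Highest priority: Zeta.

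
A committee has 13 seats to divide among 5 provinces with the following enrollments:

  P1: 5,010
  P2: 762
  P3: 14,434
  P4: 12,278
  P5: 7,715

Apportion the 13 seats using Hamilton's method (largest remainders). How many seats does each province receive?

Total 40199; standard divisor 40199/13 ≈ 3092.231.
Standard quotas: P1 1.6202, P2 0.2464, P3 4.6678, P4 3.9706, P5 2.4950.
Lower quotas: P1 1, P2 0, P3 4, P4 3, P5 2 (sum 10, leaving 3 seats).
Remainders in descending order: P4 0.9706, P3 0.6678, P1 0.6202, P5 0.4950, P2 0.2464.
Largest remainders: P4, P3, P1 receive the extra seats.

P1: 2, P2: 0, P3: 5, P4: 4, P5: 2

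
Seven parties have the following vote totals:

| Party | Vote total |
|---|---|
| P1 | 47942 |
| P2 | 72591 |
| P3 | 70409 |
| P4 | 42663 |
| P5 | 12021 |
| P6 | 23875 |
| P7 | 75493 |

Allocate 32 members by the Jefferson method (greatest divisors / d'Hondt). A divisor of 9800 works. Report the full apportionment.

P1: 4, P2: 7, P3: 7, P4: 4, P5: 1, P6: 2, P7: 7

With modified divisor 9800: modified quotas P1 4.892, P2 7.407, P3 7.185, P4 4.353, P5 1.227, P6 2.436, P7 7.703.
Rounding down: P1 4, P2 7, P3 7, P4 4, P5 1, P6 2, P7 7 (total 32).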